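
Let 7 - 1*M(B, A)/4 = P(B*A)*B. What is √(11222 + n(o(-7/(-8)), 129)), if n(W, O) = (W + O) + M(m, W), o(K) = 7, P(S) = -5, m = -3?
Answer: √11326 ≈ 106.42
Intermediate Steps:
M(B, A) = 28 + 20*B (M(B, A) = 28 - (-20)*B = 28 + 20*B)
n(W, O) = -32 + O + W (n(W, O) = (W + O) + (28 + 20*(-3)) = (O + W) + (28 - 60) = (O + W) - 32 = -32 + O + W)
√(11222 + n(o(-7/(-8)), 129)) = √(11222 + (-32 + 129 + 7)) = √(11222 + 104) = √11326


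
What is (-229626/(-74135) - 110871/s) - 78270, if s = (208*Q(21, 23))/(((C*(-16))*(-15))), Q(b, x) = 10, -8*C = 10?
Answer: -480149625921/7710040 ≈ -62276.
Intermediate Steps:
C = -5/4 (C = -⅛*10 = -5/4 ≈ -1.2500)
s = -104/15 (s = (208*10)/((-5/4*(-16)*(-15))) = 2080/((20*(-15))) = 2080/(-300) = 2080*(-1/300) = -104/15 ≈ -6.9333)
(-229626/(-74135) - 110871/s) - 78270 = (-229626/(-74135) - 110871/(-104/15)) - 78270 = (-229626*(-1/74135) - 110871*(-15/104)) - 78270 = (229626/74135 + 1663065/104) - 78270 = 123315204879/7710040 - 78270 = -480149625921/7710040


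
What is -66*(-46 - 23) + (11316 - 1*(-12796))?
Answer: 28666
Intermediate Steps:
-66*(-46 - 23) + (11316 - 1*(-12796)) = -66*(-69) + (11316 + 12796) = 4554 + 24112 = 28666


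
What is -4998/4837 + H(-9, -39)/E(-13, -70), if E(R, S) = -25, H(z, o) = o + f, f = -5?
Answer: 12554/17275 ≈ 0.72672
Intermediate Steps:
H(z, o) = -5 + o (H(z, o) = o - 5 = -5 + o)
-4998/4837 + H(-9, -39)/E(-13, -70) = -4998/4837 + (-5 - 39)/(-25) = -4998*1/4837 - 44*(-1/25) = -714/691 + 44/25 = 12554/17275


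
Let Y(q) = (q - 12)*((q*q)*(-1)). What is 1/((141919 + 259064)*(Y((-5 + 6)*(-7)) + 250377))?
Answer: 1/100770235764 ≈ 9.9236e-12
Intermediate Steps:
Y(q) = -q**2*(-12 + q) (Y(q) = (-12 + q)*(q**2*(-1)) = (-12 + q)*(-q**2) = -q**2*(-12 + q))
1/((141919 + 259064)*(Y((-5 + 6)*(-7)) + 250377)) = 1/((141919 + 259064)*(((-5 + 6)*(-7))**2*(12 - (-5 + 6)*(-7)) + 250377)) = 1/(400983*((1*(-7))**2*(12 - (-7)) + 250377)) = 1/(400983*((-7)**2*(12 - 1*(-7)) + 250377)) = 1/(400983*(49*(12 + 7) + 250377)) = 1/(400983*(49*19 + 250377)) = 1/(400983*(931 + 250377)) = 1/(400983*251308) = 1/100770235764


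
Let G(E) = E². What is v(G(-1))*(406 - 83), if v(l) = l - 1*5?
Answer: -1292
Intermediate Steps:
v(l) = -5 + l (v(l) = l - 5 = -5 + l)
v(G(-1))*(406 - 83) = (-5 + (-1)²)*(406 - 83) = (-5 + 1)*323 = -4*323 = -1292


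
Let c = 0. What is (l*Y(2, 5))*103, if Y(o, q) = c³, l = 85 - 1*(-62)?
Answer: 0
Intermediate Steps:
l = 147 (l = 85 + 62 = 147)
Y(o, q) = 0 (Y(o, q) = 0³ = 0)
(l*Y(2, 5))*103 = (147*0)*103 = 0*103 = 0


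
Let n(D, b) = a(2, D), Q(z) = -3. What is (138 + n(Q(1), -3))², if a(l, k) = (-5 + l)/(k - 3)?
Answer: 76729/4 ≈ 19182.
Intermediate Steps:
a(l, k) = (-5 + l)/(-3 + k)
n(D, b) = -3/(-3 + D) (n(D, b) = (-5 + 2)/(-3 + D) = -3/(-3 + D))
(138 + n(Q(1), -3))² = (138 - 3/(-3 - 3))² = (138 - 3/(-6))² = (138 - 3*(-⅙))² = (138 + ½)² = (277/2)² = 76729/4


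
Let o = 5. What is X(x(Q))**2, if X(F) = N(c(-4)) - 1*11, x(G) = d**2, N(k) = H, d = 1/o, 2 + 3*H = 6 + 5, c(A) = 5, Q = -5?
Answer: 64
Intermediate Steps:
H = 3 (H = -2/3 + (6 + 5)/3 = -2/3 + (1/3)*11 = -2/3 + 11/3 = 3)
d = 1/5 ≈ 0.20000
N(k) = 3
x(G) = 1/25 (x(G) = (1/5)**2 = 1/25)
X(F) = -8 (X(F) = 3 - 1*11 = 3 - 11 = -8)
X(x(Q))**2 = (-8)**2 = 64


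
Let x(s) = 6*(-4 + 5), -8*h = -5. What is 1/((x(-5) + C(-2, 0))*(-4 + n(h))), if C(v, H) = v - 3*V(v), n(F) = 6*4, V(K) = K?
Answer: 1/200 ≈ 0.0050000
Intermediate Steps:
h = 5/8 (h = -1/8*(-5) = 5/8 ≈ 0.62500)
n(F) = 24
C(v, H) = -2*v (C(v, H) = v - 3*v = -2*v)
x(s) = 6 (x(s) = 6*1 = 6)
1/((x(-5) + C(-2, 0))*(-4 + n(h))) = 1/((6 - 2*(-2))*(-4 + 24)) = 1/((6 + 4)*20) = 1/(10*20) = 1/200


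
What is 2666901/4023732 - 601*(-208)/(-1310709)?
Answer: 997510817651/1757980581996 ≈ 0.56742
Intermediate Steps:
2666901/4023732 - 601*(-208)/(-1310709) = 2666901*(1/4023732) + 125008*(-1/1310709) = 888967/1341244 - 125008/1310709 = 997510817651/1757980581996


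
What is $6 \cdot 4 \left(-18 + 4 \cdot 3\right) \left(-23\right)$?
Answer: $3312$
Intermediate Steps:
$6 \cdot 4 \left(-18 + 4 \cdot 3\right) \left(-23\right) = 24 \left(-18 + 12\right) \left(-23\right) = 24 \left(-6\right) \left(-23\right) = \left(-144\right) \left(-23\right) = 3312$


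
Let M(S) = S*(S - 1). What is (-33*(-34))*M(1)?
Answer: 0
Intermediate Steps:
M(S) = S*(-1 + S)
(-33*(-34))*M(1) = (-33*(-34))*(1*(-1 + 1)) = 1122*(1*0) = 1122*0 = 0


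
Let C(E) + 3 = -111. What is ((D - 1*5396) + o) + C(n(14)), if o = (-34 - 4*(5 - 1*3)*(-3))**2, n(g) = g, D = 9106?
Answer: 3696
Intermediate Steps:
C(E) = -114 (C(E) = -3 - 111 = -114)
o = 100 (o = (-34 - 4*(5 - 3)*(-3))**2 = (-34 - 4*2*(-3))**2 = (-34 - 8*(-3))**2 = (-34 + 24)**2 = (-10)**2 = 100)
((D - 1*5396) + o) + C(n(14)) = ((9106 - 1*5396) + 100) - 114 = ((9106 - 5396) + 100) - 114 = (3710 + 100) - 114 = 3810 - 114 = 3696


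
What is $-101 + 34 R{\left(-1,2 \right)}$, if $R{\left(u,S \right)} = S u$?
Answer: $-169$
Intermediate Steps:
$-101 + 34 R{\left(-1,2 \right)} = -101 + 34 \cdot 2 \left(-1\right) = -101 + 34 \left(-2\right) = -101 - 68 = -169$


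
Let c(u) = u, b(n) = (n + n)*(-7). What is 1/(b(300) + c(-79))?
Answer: -1/4279 ≈ -0.00023370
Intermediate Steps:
b(n) = -14*n (b(n) = (2*n)*(-7) = -14*n)
1/(b(300) + c(-79)) = 1/(-14*300 - 79) = 1/(-4200 - 79) = 1/(-4279) = -1/4279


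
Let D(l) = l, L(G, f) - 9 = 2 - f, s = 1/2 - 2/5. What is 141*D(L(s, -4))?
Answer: 2115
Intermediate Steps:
s = 1/10 (s = 1*(1/2) - 2*1/5 = 1/2 - 2/5 = 1/10 ≈ 0.10000)
L(G, f) = 11 - f (L(G, f) = 9 + (2 - f) = 11 - f)
141*D(L(s, -4)) = 141*(11 - 1*(-4)) = 141*(11 + 4) = 141*15 = 2115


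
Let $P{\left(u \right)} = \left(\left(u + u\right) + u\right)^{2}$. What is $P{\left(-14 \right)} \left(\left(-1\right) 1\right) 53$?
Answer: $-93492$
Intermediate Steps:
$P{\left(u \right)} = 9 u^{2}$ ($P{\left(u \right)} = \left(2 u + u\right)^{2} = \left(3 u\right)^{2} = 9 u^{2}$)
$P{\left(-14 \right)} \left(\left(-1\right) 1\right) 53 = 9 \left(-14\right)^{2} \left(\left(-1\right) 1\right) 53 = 9 \cdot 196 \left(-1\right) 53 = 1764 \left(-1\right) 53 = \left(-1764\right) 53 = -93492$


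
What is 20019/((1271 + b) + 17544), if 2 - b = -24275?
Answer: 6673/14364 ≈ 0.46456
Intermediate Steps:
b = 24277 (b = 2 - 1*(-24275) = 2 + 24275 = 24277)
20019/((1271 + b) + 17544) = 20019/((1271 + 24277) + 17544) = 20019/(25548 + 17544) = 20019/43092 = 20019*(1/43092) = 6673/14364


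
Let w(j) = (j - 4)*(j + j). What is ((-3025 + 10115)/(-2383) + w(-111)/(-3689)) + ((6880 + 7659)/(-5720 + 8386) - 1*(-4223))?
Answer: 3189298286889/756016282 ≈ 4218.6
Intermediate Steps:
w(j) = 2*j*(-4 + j) (w(j) = (-4 + j)*(2*j) = 2*j*(-4 + j))
((-3025 + 10115)/(-2383) + w(-111)/(-3689)) + ((6880 + 7659)/(-5720 + 8386) - 1*(-4223)) = ((-3025 + 10115)/(-2383) + (2*(-111)*(-4 - 111))/(-3689)) + ((6880 + 7659)/(-5720 + 8386) - 1*(-4223)) = (7090*(-1/2383) + (2*(-111)*(-115))*(-1/3689)) + (14539/2666 + 4223) = (-7090/2383 + 25530*(-1/3689)) + (14539*(1/2666) + 4223) = (-7090/2383 - 25530/3689) + (469/86 + 4223) = -86993000/8790887 + 363647/86 = 3189298286889/756016282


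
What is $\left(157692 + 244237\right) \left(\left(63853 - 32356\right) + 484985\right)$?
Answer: $207589093778$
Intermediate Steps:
$\left(157692 + 244237\right) \left(\left(63853 - 32356\right) + 484985\right) = 401929 \left(\left(63853 - 32356\right) + 484985\right) = 401929 \left(31497 + 484985\right) = 401929 \cdot 516482 = 207589093778$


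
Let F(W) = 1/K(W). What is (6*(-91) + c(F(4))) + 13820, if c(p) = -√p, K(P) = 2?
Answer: 13274 - √2/2 ≈ 13273.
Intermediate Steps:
F(W) = ½ (F(W) = 1/2 = ½)
(6*(-91) + c(F(4))) + 13820 = (6*(-91) - √(½)) + 13820 = (-546 - √2/2) + 13820 = 13274 - √2/2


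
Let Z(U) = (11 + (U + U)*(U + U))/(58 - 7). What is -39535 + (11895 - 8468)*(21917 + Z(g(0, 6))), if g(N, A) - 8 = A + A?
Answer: 1278030707/17 ≈ 7.5178e+7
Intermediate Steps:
g(N, A) = 8 + 2*A (g(N, A) = 8 + (A + A) = 8 + 2*A)
Z(U) = 11/51 + 4*U²/51 (Z(U) = (11 + (2*U)*(2*U))/51 = (11 + 4*U²)*(1/51) = 11/51 + 4*U²/51)
-39535 + (11895 - 8468)*(21917 + Z(g(0, 6))) = -39535 + (11895 - 8468)*(21917 + (11/51 + 4*(8 + 2*6)²/51)) = -39535 + 3427*(21917 + (11/51 + 4*(8 + 12)²/51)) = -39535 + 3427*(21917 + (11/51 + (4/51)*20²)) = -39535 + 3427*(21917 + (11/51 + (4/51)*400)) = -39535 + 3427*(21917 + (11/51 + 1600/51)) = -39535 + 3427*(21917 + 537/17) = -39535 + 3427*(373126/17) = -39535 + 1278702802/17 = 1278030707/17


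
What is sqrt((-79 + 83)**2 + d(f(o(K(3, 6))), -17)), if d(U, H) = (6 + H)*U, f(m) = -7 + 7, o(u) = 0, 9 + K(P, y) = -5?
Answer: 4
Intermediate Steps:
K(P, y) = -14 (K(P, y) = -9 - 5 = -14)
f(m) = 0
d(U, H) = U*(6 + H)
sqrt((-79 + 83)**2 + d(f(o(K(3, 6))), -17)) = sqrt((-79 + 83)**2 + 0*(6 - 17)) = sqrt(4**2 + 0*(-11)) = sqrt(16 + 0) = sqrt(16) = 4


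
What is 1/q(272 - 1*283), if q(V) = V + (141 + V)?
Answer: 1/119 ≈ 0.0084034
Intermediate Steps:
q(V) = 141 + 2*V
1/q(272 - 1*283) = 1/(141 + 2*(272 - 1*283)) = 1/(141 + 2*(272 - 283)) = 1/(141 + 2*(-11)) = 1/(141 - 22) = 1/119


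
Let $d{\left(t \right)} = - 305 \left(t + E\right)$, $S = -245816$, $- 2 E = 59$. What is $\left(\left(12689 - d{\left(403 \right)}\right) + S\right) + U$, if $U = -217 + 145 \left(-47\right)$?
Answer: $- \frac{252483}{2} \approx -1.2624 \cdot 10^{5}$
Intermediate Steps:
$E = - \frac{59}{2}$ ($E = \left(- \frac{1}{2}\right) 59 = - \frac{59}{2} \approx -29.5$)
$d{\left(t \right)} = \frac{17995}{2} - 305 t$ ($d{\left(t \right)} = - 305 \left(t - \frac{59}{2}\right) = - 305 \left(- \frac{59}{2} + t\right) = \frac{17995}{2} - 305 t$)
$U = -7032$ ($U = -217 - 6815 = -7032$)
$\left(\left(12689 - d{\left(403 \right)}\right) + S\right) + U = \left(\left(12689 - \left(\frac{17995}{2} - 122915\right)\right) - 245816\right) - 7032 = \left(\left(12689 - - \frac{227835}{2}\right) - 245816\right) - 7032 = \left(\left(12689 + \frac{227835}{2}\right) - 245816\right) - 7032 = \left(\frac{253213}{2} - 245816\right) - 7032 = - \frac{238419}{2} - 7032 = - \frac{252483}{2}$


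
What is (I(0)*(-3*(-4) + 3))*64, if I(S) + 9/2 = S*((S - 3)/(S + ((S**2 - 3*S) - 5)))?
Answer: -4320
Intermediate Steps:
I(S) = -9/2 + S*(-3 + S)/(-5 + S**2 - 2*S) (I(S) = -9/2 + S*((S - 3)/(S + ((S**2 - 3*S) - 5))) = -9/2 + S*((-3 + S)/(S + (-5 + S**2 - 3*S))) = -9/2 + S*((-3 + S)/(-5 + S**2 - 2*S)) = -9/2 + S*(-3 + S)/(-5 + S**2 - 2*S))
(I(0)*(-3*(-4) + 3))*64 = (((-45 - 12*0 + 7*0**2)/(2*(5 - 1*0**2 + 2*0)))*(-3*(-4) + 3))*64 = (((-45 + 0 + 7*0)/(2*(5 - 1*0 + 0)))*(12 + 3))*64 = (((-45 + 0 + 0)/(2*(5 + 0 + 0)))*15)*64 = (((1/2)*(-45)/5)*15)*64 = (((1/2)*(1/5)*(-45))*15)*64 = -9/2*15*64 = -135/2*64 = -4320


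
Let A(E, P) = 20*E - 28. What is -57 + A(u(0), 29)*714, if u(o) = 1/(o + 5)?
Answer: -17193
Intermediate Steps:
u(o) = 1/(5 + o)
A(E, P) = -28 + 20*E
-57 + A(u(0), 29)*714 = -57 + (-28 + 20/(5 + 0))*714 = -57 + (-28 + 20/5)*714 = -57 + (-28 + 20*(⅕))*714 = -57 + (-28 + 4)*714 = -57 - 24*714 = -57 - 17136 = -17193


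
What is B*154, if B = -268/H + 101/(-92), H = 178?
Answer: -1641409/4094 ≈ -400.93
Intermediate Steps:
B = -21317/8188 (B = -268/178 + 101/(-92) = -268*1/178 + 101*(-1/92) = -134/89 - 101/92 = -21317/8188 ≈ -2.6034)
B*154 = -21317/8188*154 = -1641409/4094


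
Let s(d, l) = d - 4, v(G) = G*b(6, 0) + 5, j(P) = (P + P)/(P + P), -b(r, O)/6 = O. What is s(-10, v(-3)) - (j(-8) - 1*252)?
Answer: 237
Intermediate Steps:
b(r, O) = -6*O
j(P) = 1 (j(P) = (2*P)/((2*P)) = (2*P)*(1/(2*P)) = 1)
v(G) = 5 (v(G) = G*(-6*0) + 5 = G*0 + 5 = 0 + 5 = 5)
s(d, l) = -4 + d
s(-10, v(-3)) - (j(-8) - 1*252) = (-4 - 10) - (1 - 1*252) = -14 - (1 - 252) = -14 - 1*(-251) = -14 + 251 = 237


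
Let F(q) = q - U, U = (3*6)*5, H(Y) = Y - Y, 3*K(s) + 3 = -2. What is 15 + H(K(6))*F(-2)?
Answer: 15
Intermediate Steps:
K(s) = -5/3 (K(s) = -1 + (⅓)*(-2) = -1 - ⅔ = -5/3)
H(Y) = 0
U = 90 (U = 18*5 = 90)
F(q) = -90 + q (F(q) = q - 1*90 = q - 90 = -90 + q)
15 + H(K(6))*F(-2) = 15 + 0*(-90 - 2) = 15 + 0*(-92) = 15 + 0 = 15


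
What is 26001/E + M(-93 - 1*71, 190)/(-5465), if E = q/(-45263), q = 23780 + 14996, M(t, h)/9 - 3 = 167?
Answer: -1286345271915/42382168 ≈ -30351.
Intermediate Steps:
M(t, h) = 1530 (M(t, h) = 27 + 9*167 = 27 + 1503 = 1530)
q = 38776
E = -38776/45263 (E = 38776/(-45263) = 38776*(-1/45263) = -38776/45263 ≈ -0.85668)
26001/E + M(-93 - 1*71, 190)/(-5465) = 26001/(-38776/45263) + 1530/(-5465) = 26001*(-45263/38776) + 1530*(-1/5465) = -1176883263/38776 - 306/1093 = -1286345271915/42382168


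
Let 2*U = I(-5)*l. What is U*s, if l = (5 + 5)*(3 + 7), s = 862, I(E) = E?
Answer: -215500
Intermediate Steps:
l = 100 (l = 10*10 = 100)
U = -250 (U = (-5*100)/2 = (1/2)*(-500) = -250)
U*s = -250*862 = -215500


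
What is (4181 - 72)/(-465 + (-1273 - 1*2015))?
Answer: -4109/3753 ≈ -1.0949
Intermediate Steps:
(4181 - 72)/(-465 + (-1273 - 1*2015)) = 4109/(-465 + (-1273 - 2015)) = 4109/(-465 - 3288) = 4109/(-3753) = 4109*(-1/3753) = -4109/3753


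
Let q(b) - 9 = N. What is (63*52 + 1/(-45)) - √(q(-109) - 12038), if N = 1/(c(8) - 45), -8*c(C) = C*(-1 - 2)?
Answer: 147419/45 - I*√21219198/42 ≈ 3276.0 - 109.68*I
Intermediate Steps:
c(C) = 3*C/8 (c(C) = -C*(-1 - 2)/8 = -C*(-3)/8 = -(-3)*C/8 = 3*C/8)
N = -1/42 (N = 1/((3/8)*8 - 45) = 1/(3 - 45) = 1/(-42) = -1/42 ≈ -0.023810)
q(b) = 377/42 (q(b) = 9 - 1/42 = 377/42)
(63*52 + 1/(-45)) - √(q(-109) - 12038) = (63*52 + 1/(-45)) - √(377/42 - 12038) = (3276 - 1/45) - √(-505219/42) = 147419/45 - I*√21219198/42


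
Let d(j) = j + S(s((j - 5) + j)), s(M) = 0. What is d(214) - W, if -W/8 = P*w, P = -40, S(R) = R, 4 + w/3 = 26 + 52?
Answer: -70826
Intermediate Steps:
w = 222 (w = -12 + 3*(26 + 52) = -12 + 3*78 = -12 + 234 = 222)
W = 71040 (W = -(-320)*222 = -8*(-8880) = 71040)
d(j) = j (d(j) = j + 0 = j)
d(214) - W = 214 - 1*71040 = 214 - 71040 = -70826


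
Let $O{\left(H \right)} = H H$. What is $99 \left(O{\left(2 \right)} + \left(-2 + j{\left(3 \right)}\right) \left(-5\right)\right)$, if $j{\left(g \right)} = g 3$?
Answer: $-3069$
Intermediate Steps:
$O{\left(H \right)} = H^{2}$
$j{\left(g \right)} = 3 g$
$99 \left(O{\left(2 \right)} + \left(-2 + j{\left(3 \right)}\right) \left(-5\right)\right) = 99 \left(2^{2} + \left(-2 + 3 \cdot 3\right) \left(-5\right)\right) = 99 \left(4 + \left(-2 + 9\right) \left(-5\right)\right) = 99 \left(4 + 7 \left(-5\right)\right) = 99 \left(4 - 35\right) = 99 \left(-31\right) = -3069$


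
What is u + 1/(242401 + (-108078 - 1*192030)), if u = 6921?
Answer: 399390146/57707 ≈ 6921.0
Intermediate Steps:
u + 1/(242401 + (-108078 - 1*192030)) = 6921 + 1/(242401 + (-108078 - 1*192030)) = 6921 + 1/(242401 + (-108078 - 192030)) = 6921 + 1/(242401 - 300108) = 6921 + 1/(-57707) = 6921 - 1/57707 = 399390146/57707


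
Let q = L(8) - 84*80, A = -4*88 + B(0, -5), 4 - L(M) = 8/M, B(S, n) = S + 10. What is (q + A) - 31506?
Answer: -38565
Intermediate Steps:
B(S, n) = 10 + S
L(M) = 4 - 8/M
A = -342 (A = -4*88 + (10 + 0) = -352 + 10 = -342)
q = -6717 (q = (4 - 8/8) - 84*80 = (4 - 8*1/8) - 6720 = (4 - 1) - 6720 = 3 - 6720 = -6717)
(q + A) - 31506 = (-6717 - 342) - 31506 = -7059 - 31506 = -38565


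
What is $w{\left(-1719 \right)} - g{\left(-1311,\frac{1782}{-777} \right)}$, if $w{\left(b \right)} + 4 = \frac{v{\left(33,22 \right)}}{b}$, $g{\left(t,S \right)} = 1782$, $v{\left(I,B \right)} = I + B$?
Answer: $- \frac{3070189}{1719} \approx -1786.0$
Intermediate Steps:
$v{\left(I,B \right)} = B + I$
$w{\left(b \right)} = -4 + \frac{55}{b}$ ($w{\left(b \right)} = -4 + \frac{22 + 33}{b} = -4 + \frac{55}{b}$)
$w{\left(-1719 \right)} - g{\left(-1311,\frac{1782}{-777} \right)} = \left(-4 + \frac{55}{-1719}\right) - 1782 = \left(-4 + 55 \left(- \frac{1}{1719}\right)\right) - 1782 = \left(-4 - \frac{55}{1719}\right) - 1782 = - \frac{6931}{1719} - 1782 = - \frac{3070189}{1719}$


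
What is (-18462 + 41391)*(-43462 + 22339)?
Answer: -484329267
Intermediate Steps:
(-18462 + 41391)*(-43462 + 22339) = 22929*(-21123) = -484329267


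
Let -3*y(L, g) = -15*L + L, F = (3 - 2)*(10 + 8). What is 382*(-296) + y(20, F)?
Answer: -338936/3 ≈ -1.1298e+5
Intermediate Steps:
F = 18 (F = 1*18 = 18)
y(L, g) = 14*L/3 (y(L, g) = -(-15*L + L)/3 = -(-14)*L/3 = 14*L/3)
382*(-296) + y(20, F) = 382*(-296) + (14/3)*20 = -113072 + 280/3 = -338936/3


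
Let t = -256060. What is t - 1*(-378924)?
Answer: 122864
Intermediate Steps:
t - 1*(-378924) = -256060 - 1*(-378924) = -256060 + 378924 = 122864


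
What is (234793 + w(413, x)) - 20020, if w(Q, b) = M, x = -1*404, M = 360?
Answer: 215133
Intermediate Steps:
x = -404
w(Q, b) = 360
(234793 + w(413, x)) - 20020 = (234793 + 360) - 20020 = 235153 - 20020 = 215133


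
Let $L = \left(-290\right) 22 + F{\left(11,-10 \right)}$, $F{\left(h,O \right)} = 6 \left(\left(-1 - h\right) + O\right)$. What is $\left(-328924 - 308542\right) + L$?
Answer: $-643978$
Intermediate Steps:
$F{\left(h,O \right)} = -6 - 6 h + 6 O$ ($F{\left(h,O \right)} = 6 \left(-1 + O - h\right) = -6 - 6 h + 6 O$)
$L = -6512$ ($L = \left(-290\right) 22 - 132 = -6380 - 132 = -6512$)
$\left(-328924 - 308542\right) + L = \left(-328924 - 308542\right) - 6512 = -637466 - 6512 = -643978$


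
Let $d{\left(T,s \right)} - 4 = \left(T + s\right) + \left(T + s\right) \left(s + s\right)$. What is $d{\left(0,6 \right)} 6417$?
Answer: $526194$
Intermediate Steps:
$d{\left(T,s \right)} = 4 + T + s + 2 s \left(T + s\right)$ ($d{\left(T,s \right)} = 4 + \left(\left(T + s\right) + \left(T + s\right) \left(s + s\right)\right) = 4 + \left(\left(T + s\right) + \left(T + s\right) 2 s\right) = 4 + \left(\left(T + s\right) + 2 s \left(T + s\right)\right) = 4 + \left(T + s + 2 s \left(T + s\right)\right) = 4 + T + s + 2 s \left(T + s\right)$)
$d{\left(0,6 \right)} 6417 = \left(4 + 0 + 6 + 2 \cdot 6^{2} + 2 \cdot 0 \cdot 6\right) 6417 = \left(4 + 0 + 6 + 2 \cdot 36 + 0\right) 6417 = \left(4 + 0 + 6 + 72 + 0\right) 6417 = 82 \cdot 6417 = 526194$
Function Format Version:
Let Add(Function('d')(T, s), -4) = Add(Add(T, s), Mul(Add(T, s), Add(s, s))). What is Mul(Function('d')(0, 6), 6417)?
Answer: 526194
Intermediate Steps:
Function('d')(T, s) = Add(4, T, s, Mul(2, s, Add(T, s))) (Function('d')(T, s) = Add(4, Add(Add(T, s), Mul(Add(T, s), Add(s, s)))) = Add(4, Add(Add(T, s), Mul(Add(T, s), Mul(2, s)))) = Add(4, Add(Add(T, s), Mul(2, s, Add(T, s)))) = Add(4, Add(T, s, Mul(2, s, Add(T, s)))) = Add(4, T, s, Mul(2, s, Add(T, s))))
Mul(Function('d')(0, 6), 6417) = Mul(Add(4, 0, 6, Mul(2, Pow(6, 2)), Mul(2, 0, 6)), 6417) = Mul(Add(4, 0, 6, Mul(2, 36), 0), 6417) = Mul(Add(4, 0, 6, 72, 0), 6417) = Mul(82, 6417) = 526194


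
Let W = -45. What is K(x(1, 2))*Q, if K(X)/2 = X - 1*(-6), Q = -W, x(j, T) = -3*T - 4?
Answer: -360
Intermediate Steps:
x(j, T) = -4 - 3*T
Q = 45 (Q = -1*(-45) = 45)
K(X) = 12 + 2*X (K(X) = 2*(X - 1*(-6)) = 2*(X + 6) = 2*(6 + X) = 12 + 2*X)
K(x(1, 2))*Q = (12 + 2*(-4 - 3*2))*45 = (12 + 2*(-4 - 6))*45 = (12 + 2*(-10))*45 = (12 - 20)*45 = -8*45 = -360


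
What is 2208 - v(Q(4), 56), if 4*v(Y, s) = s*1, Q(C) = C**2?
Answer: 2194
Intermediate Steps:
v(Y, s) = s/4 (v(Y, s) = (s*1)/4 = s/4)
2208 - v(Q(4), 56) = 2208 - 56/4 = 2208 - 1*14 = 2208 - 14 = 2194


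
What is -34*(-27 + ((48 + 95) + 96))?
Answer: -7208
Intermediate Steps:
-34*(-27 + ((48 + 95) + 96)) = -34*(-27 + (143 + 96)) = -34*(-27 + 239) = -34*212 = -7208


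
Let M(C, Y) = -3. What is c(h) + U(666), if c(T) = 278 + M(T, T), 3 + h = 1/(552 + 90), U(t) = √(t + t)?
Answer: 275 + 6*√37 ≈ 311.50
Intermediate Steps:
U(t) = √2*√t (U(t) = √(2*t) = √2*√t)
h = -1925/642 (h = -3 + 1/(552 + 90) = -3 + 1/642 = -1925/642 ≈ -2.9984)
c(T) = 275 (c(T) = 278 - 3 = 275)
c(h) + U(666) = 275 + √2*√666 = 275 + √2*(3*√74) = 275 + 6*√37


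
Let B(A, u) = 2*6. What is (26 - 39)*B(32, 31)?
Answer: -156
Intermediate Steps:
B(A, u) = 12
(26 - 39)*B(32, 31) = (26 - 39)*12 = -13*12 = -156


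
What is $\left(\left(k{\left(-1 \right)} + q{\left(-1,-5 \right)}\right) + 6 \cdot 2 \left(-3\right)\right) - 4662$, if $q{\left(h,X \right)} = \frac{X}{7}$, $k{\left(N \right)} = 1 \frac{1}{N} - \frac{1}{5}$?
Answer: $- \frac{164497}{35} \approx -4699.9$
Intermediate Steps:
$k{\left(N \right)} = - \frac{1}{5} + \frac{1}{N}$ ($k{\left(N \right)} = \frac{1}{N} - \frac{1}{5} = - \frac{1}{5} + \frac{1}{N}$)
$q{\left(h,X \right)} = \frac{X}{7}$ ($q{\left(h,X \right)} = X \frac{1}{7} = \frac{X}{7}$)
$\left(\left(k{\left(-1 \right)} + q{\left(-1,-5 \right)}\right) + 6 \cdot 2 \left(-3\right)\right) - 4662 = \left(\left(\frac{5 - -1}{5 \left(-1\right)} + \frac{1}{7} \left(-5\right)\right) + 6 \cdot 2 \left(-3\right)\right) - 4662 = \left(\left(\frac{1}{5} \left(-1\right) \left(5 + 1\right) - \frac{5}{7}\right) + 12 \left(-3\right)\right) - 4662 = \left(\left(\frac{1}{5} \left(-1\right) 6 - \frac{5}{7}\right) - 36\right) - 4662 = \left(\left(- \frac{6}{5} - \frac{5}{7}\right) - 36\right) - 4662 = \left(- \frac{67}{35} - 36\right) - 4662 = - \frac{1327}{35} - 4662 = - \frac{164497}{35}$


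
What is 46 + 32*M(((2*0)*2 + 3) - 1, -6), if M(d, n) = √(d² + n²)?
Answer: 46 + 64*√10 ≈ 248.39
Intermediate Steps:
46 + 32*M(((2*0)*2 + 3) - 1, -6) = 46 + 32*√((((2*0)*2 + 3) - 1)² + (-6)²) = 46 + 32*√(((0*2 + 3) - 1)² + 36) = 46 + 32*√(((0 + 3) - 1)² + 36) = 46 + 32*√((3 - 1)² + 36) = 46 + 32*√(2² + 36) = 46 + 32*√(4 + 36) = 46 + 32*√40 = 46 + 32*(2*√10) = 46 + 64*√10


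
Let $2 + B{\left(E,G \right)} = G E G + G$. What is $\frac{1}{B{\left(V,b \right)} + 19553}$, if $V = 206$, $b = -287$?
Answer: $\frac{1}{16987278} \approx 5.8868 \cdot 10^{-8}$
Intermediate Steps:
$B{\left(E,G \right)} = -2 + G + E G^{2}$ ($B{\left(E,G \right)} = -2 + \left(G E G + G\right) = -2 + \left(E G G + G\right) = -2 + \left(E G^{2} + G\right) = -2 + \left(G + E G^{2}\right) = -2 + G + E G^{2}$)
$\frac{1}{B{\left(V,b \right)} + 19553} = \frac{1}{\left(-2 - 287 + 206 \left(-287\right)^{2}\right) + 19553} = \frac{1}{\left(-2 - 287 + 206 \cdot 82369\right) + 19553} = \frac{1}{\left(-2 - 287 + 16968014\right) + 19553} = \frac{1}{16967725 + 19553} = \frac{1}{16987278}$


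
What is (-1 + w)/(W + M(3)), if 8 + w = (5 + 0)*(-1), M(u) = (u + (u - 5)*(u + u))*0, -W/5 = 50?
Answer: 7/125 ≈ 0.056000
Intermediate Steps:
W = -250 (W = -5*50 = -250)
M(u) = 0 (M(u) = (u + (-5 + u)*(2*u))*0 = (u + 2*u*(-5 + u))*0 = 0)
w = -13 (w = -8 + (5 + 0)*(-1) = -8 + 5*(-1) = -8 - 5 = -13)
(-1 + w)/(W + M(3)) = (-1 - 13)/(-250 + 0) = -14/(-250) = -1/250*(-14) = 7/125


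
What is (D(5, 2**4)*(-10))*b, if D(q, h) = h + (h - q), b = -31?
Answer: 8370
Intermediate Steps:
D(q, h) = -q + 2*h
(D(5, 2**4)*(-10))*b = ((-1*5 + 2*2**4)*(-10))*(-31) = ((-5 + 2*16)*(-10))*(-31) = ((-5 + 32)*(-10))*(-31) = (27*(-10))*(-31) = -270*(-31) = 8370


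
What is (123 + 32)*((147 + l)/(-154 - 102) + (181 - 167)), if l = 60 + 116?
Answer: 505455/256 ≈ 1974.4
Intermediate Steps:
l = 176
(123 + 32)*((147 + l)/(-154 - 102) + (181 - 167)) = (123 + 32)*((147 + 176)/(-154 - 102) + (181 - 167)) = 155*(323/(-256) + 14) = 155*(323*(-1/256) + 14) = 155*(-323/256 + 14) = 155*(3261/256) = 505455/256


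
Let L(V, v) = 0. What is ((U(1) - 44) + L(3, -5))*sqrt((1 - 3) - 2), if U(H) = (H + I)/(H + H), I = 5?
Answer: -82*I ≈ -82.0*I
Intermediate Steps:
U(H) = (5 + H)/(2*H) (U(H) = (H + 5)/(H + H) = (5 + H)/((2*H)) = (5 + H)*(1/(2*H)) = (5 + H)/(2*H))
((U(1) - 44) + L(3, -5))*sqrt((1 - 3) - 2) = (((1/2)*(5 + 1)/1 - 44) + 0)*sqrt((1 - 3) - 2) = (((1/2)*1*6 - 44) + 0)*sqrt(-2 - 2) = ((3 - 44) + 0)*sqrt(-4) = (-41 + 0)*(2*I) = -82*I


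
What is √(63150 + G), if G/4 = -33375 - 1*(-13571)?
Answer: I*√16066 ≈ 126.75*I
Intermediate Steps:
G = -79216 (G = 4*(-33375 - 1*(-13571)) = 4*(-33375 + 13571) = 4*(-19804) = -79216)
√(63150 + G) = √(63150 - 79216) = √(-16066) = I*√16066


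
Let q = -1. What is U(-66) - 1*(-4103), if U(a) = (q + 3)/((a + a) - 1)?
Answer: 545697/133 ≈ 4103.0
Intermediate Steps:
U(a) = 2/(-1 + 2*a) (U(a) = (-1 + 3)/((a + a) - 1) = 2/(2*a - 1) = 2/(-1 + 2*a))
U(-66) - 1*(-4103) = 2/(-1 + 2*(-66)) - 1*(-4103) = 2/(-1 - 132) + 4103 = 2/(-133) + 4103 = 2*(-1/133) + 4103 = -2/133 + 4103 = 545697/133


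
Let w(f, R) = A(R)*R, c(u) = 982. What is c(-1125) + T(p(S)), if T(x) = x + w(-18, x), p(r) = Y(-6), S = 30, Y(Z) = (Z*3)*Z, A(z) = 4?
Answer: 1522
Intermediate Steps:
Y(Z) = 3*Z² (Y(Z) = (3*Z)*Z = 3*Z²)
w(f, R) = 4*R
p(r) = 108 (p(r) = 3*(-6)² = 3*36 = 108)
T(x) = 5*x (T(x) = x + 4*x = 5*x)
c(-1125) + T(p(S)) = 982 + 5*108 = 982 + 540 = 1522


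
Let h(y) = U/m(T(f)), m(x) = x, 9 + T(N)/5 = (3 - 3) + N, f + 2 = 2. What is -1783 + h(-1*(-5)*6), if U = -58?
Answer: -80177/45 ≈ -1781.7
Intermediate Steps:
f = 0 (f = -2 + 2 = 0)
T(N) = -45 + 5*N (T(N) = -45 + 5*((3 - 3) + N) = -45 + 5*(0 + N) = -45 + 5*N)
h(y) = 58/45 (h(y) = -58/(-45 + 5*0) = -58/(-45 + 0) = -58/(-45) = -58*(-1/45) = 58/45)
-1783 + h(-1*(-5)*6) = -1783 + 58/45 = -80177/45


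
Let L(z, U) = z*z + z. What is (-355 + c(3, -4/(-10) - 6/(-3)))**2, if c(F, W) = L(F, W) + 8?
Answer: 112225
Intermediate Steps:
L(z, U) = z + z**2 (L(z, U) = z**2 + z = z + z**2)
c(F, W) = 8 + F*(1 + F) (c(F, W) = F*(1 + F) + 8 = 8 + F*(1 + F))
(-355 + c(3, -4/(-10) - 6/(-3)))**2 = (-355 + (8 + 3*(1 + 3)))**2 = (-355 + (8 + 3*4))**2 = (-355 + (8 + 12))**2 = (-355 + 20)**2 = (-335)**2 = 112225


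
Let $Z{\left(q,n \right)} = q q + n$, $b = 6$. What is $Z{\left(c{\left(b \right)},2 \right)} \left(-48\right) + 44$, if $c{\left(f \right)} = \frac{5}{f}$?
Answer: $- \frac{256}{3} \approx -85.333$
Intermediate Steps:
$Z{\left(q,n \right)} = n + q^{2}$ ($Z{\left(q,n \right)} = q^{2} + n = n + q^{2}$)
$Z{\left(c{\left(b \right)},2 \right)} \left(-48\right) + 44 = \left(2 + \left(\frac{5}{6}\right)^{2}\right) \left(-48\right) + 44 = \left(2 + \frac{25}{36}\right) \left(-48\right) + 44 = \frac{97}{36} \left(-48\right) + 44 = - \frac{388}{3} + 44 = - \frac{256}{3}$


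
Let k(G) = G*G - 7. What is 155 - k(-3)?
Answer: 153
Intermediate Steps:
k(G) = -7 + G**2 (k(G) = G**2 - 7 = -7 + G**2)
155 - k(-3) = 155 - (-7 + (-3)**2) = 155 - (-7 + 9) = 155 - 1*2 = 155 - 2 = 153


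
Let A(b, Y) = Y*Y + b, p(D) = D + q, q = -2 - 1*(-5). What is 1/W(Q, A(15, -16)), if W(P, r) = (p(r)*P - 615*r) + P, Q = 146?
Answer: -1/126515 ≈ -7.9042e-6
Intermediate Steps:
q = 3 (q = -2 + 5 = 3)
p(D) = 3 + D (p(D) = D + 3 = 3 + D)
A(b, Y) = b + Y² (A(b, Y) = Y² + b = b + Y²)
W(P, r) = P - 615*r + P*(3 + r) (W(P, r) = ((3 + r)*P - 615*r) + P = (P*(3 + r) - 615*r) + P = (-615*r + P*(3 + r)) + P = P - 615*r + P*(3 + r))
1/W(Q, A(15, -16)) = 1/(146 - 615*(15 + (-16)²) + 146*(3 + (15 + (-16)²))) = 1/(146 - 615*(15 + 256) + 146*(3 + (15 + 256))) = 1/(146 - 615*271 + 146*(3 + 271)) = 1/(146 - 166665 + 146*274) = 1/(146 - 166665 + 40004) = 1/(-126515) = -1/126515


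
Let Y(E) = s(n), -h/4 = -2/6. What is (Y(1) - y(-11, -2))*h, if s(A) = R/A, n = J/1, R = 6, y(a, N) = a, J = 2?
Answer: 56/3 ≈ 18.667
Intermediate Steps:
n = 2 (n = 2/1 = 2*1 = 2)
s(A) = 6/A
h = 4/3 (h = -(-8)/6 = -4*(-⅓) = 4/3 ≈ 1.3333)
Y(E) = 3 (Y(E) = 6/2 = 6*(½) = 3)
(Y(1) - y(-11, -2))*h = (3 - 1*(-11))*(4/3) = (3 + 11)*(4/3) = 14*(4/3) = 56/3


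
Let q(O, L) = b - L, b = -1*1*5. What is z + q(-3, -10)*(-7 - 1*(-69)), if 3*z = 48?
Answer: 326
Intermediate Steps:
z = 16 (z = (⅓)*48 = 16)
b = -5 (b = -1*5 = -5)
q(O, L) = -5 - L
z + q(-3, -10)*(-7 - 1*(-69)) = 16 + (-5 - 1*(-10))*(-7 - 1*(-69)) = 16 + (-5 + 10)*(-7 + 69) = 16 + 5*62 = 16 + 310 = 326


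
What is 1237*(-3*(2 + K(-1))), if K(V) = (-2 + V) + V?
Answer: 7422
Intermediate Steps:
K(V) = -2 + 2*V
1237*(-3*(2 + K(-1))) = 1237*(-3*(2 + (-2 + 2*(-1)))) = 1237*(-3*(2 + (-2 - 2))) = 1237*(-3*(2 - 4)) = 1237*(-3*(-2)) = 1237*6 = 7422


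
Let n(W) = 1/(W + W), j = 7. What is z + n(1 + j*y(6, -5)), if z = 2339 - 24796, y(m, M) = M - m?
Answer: -3413465/152 ≈ -22457.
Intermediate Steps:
n(W) = 1/(2*W)
z = -22457
z + n(1 + j*y(6, -5)) = -22457 + 1/(2*(1 + 7*(-5 - 1*6))) = -22457 + 1/(2*(1 + 7*(-5 - 6))) = -22457 + 1/(2*(1 + 7*(-11))) = -22457 + 1/(2*(1 - 77)) = -22457 + (½)/(-76) = -22457 + (½)*(-1/76) = -22457 - 1/152 = -3413465/152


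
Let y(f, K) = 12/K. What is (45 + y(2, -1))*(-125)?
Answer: -4125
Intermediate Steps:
(45 + y(2, -1))*(-125) = (45 + 12/(-1))*(-125) = (45 + 12*(-1))*(-125) = (45 - 12)*(-125) = 33*(-125) = -4125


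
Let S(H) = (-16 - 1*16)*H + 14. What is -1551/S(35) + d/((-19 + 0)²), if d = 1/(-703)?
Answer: 393616327/280683998 ≈ 1.4023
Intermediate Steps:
S(H) = 14 - 32*H (S(H) = (-16 - 16)*H + 14 = -32*H + 14 = 14 - 32*H)
d = -1/703 ≈ -0.0014225
-1551/S(35) + d/((-19 + 0)²) = -1551/(14 - 32*35) - 1/(703*(-19 + 0)²) = -1551/(14 - 1120) - 1/(703*((-19)²)) = -1551/(-1106) - 1/703/361 = -1551*(-1/1106) - 1/703*1/361 = 1551/1106 - 1/253783 = 393616327/280683998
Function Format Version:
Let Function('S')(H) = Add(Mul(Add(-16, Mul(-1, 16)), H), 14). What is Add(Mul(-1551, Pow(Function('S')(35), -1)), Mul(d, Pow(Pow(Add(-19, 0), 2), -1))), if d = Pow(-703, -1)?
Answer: Rational(393616327, 280683998) ≈ 1.4023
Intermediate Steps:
Function('S')(H) = Add(14, Mul(-32, H)) (Function('S')(H) = Add(Mul(Add(-16, -16), H), 14) = Add(Mul(-32, H), 14) = Add(14, Mul(-32, H)))
d = Rational(-1, 703) ≈ -0.0014225
Add(Mul(-1551, Pow(Function('S')(35), -1)), Mul(d, Pow(Pow(Add(-19, 0), 2), -1))) = Add(Mul(-1551, Pow(Add(14, Mul(-32, 35)), -1)), Mul(Rational(-1, 703), Pow(Pow(Add(-19, 0), 2), -1))) = Add(Mul(-1551, Pow(Add(14, -1120), -1)), Mul(Rational(-1, 703), Pow(Pow(-19, 2), -1))) = Add(Mul(-1551, Pow(-1106, -1)), Mul(Rational(-1, 703), Pow(361, -1))) = Add(Mul(-1551, Rational(-1, 1106)), Mul(Rational(-1, 703), Rational(1, 361))) = Add(Rational(1551, 1106), Rational(-1, 253783)) = Rational(393616327, 280683998)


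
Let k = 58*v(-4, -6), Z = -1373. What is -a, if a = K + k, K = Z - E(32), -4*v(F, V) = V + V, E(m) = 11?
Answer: 1210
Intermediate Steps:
v(F, V) = -V/2 (v(F, V) = -(V + V)/4 = -V/2)
k = 174 (k = 58*(-½*(-6)) = 58*3 = 174)
K = -1384 (K = -1373 - 1*11 = -1373 - 11 = -1384)
a = -1210 (a = -1384 + 174 = -1210)
-a = -1*(-1210) = 1210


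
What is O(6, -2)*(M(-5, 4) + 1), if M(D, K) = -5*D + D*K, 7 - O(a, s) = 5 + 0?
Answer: 12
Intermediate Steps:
O(a, s) = 2 (O(a, s) = 7 - (5 + 0) = 7 - 1*5 = 7 - 5 = 2)
O(6, -2)*(M(-5, 4) + 1) = 2*(-5*(-5 + 4) + 1) = 2*(-5*(-1) + 1) = 2*(5 + 1) = 2*6 = 12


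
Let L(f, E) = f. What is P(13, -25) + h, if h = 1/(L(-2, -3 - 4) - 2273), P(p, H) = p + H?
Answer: -27301/2275 ≈ -12.000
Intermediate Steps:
P(p, H) = H + p
h = -1/2275 (h = 1/(-2 - 2273) = 1/(-2275) = -1/2275 ≈ -0.00043956)
P(13, -25) + h = (-25 + 13) - 1/2275 = -12 - 1/2275 = -27301/2275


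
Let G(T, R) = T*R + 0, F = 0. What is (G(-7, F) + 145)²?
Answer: 21025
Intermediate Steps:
G(T, R) = R*T (G(T, R) = R*T + 0 = R*T)
(G(-7, F) + 145)² = (0*(-7) + 145)² = (0 + 145)² = 145² = 21025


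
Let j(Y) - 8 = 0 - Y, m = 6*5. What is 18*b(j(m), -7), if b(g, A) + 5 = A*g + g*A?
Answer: 5454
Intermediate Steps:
m = 30
j(Y) = 8 - Y (j(Y) = 8 + (0 - Y) = 8 - Y)
b(g, A) = -5 + 2*A*g (b(g, A) = -5 + (A*g + g*A) = -5 + (A*g + A*g) = -5 + 2*A*g)
18*b(j(m), -7) = 18*(-5 + 2*(-7)*(8 - 1*30)) = 18*(-5 + 2*(-7)*(8 - 30)) = 18*(-5 + 2*(-7)*(-22)) = 18*(-5 + 308) = 18*303 = 5454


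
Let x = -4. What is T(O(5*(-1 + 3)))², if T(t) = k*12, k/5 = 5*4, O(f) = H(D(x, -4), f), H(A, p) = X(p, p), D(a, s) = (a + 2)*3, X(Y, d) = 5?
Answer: 1440000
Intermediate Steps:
D(a, s) = 6 + 3*a (D(a, s) = (2 + a)*3 = 6 + 3*a)
H(A, p) = 5
O(f) = 5
k = 100 (k = 5*(5*4) = 5*20 = 100)
T(t) = 1200 (T(t) = 100*12 = 1200)
T(O(5*(-1 + 3)))² = 1200² = 1440000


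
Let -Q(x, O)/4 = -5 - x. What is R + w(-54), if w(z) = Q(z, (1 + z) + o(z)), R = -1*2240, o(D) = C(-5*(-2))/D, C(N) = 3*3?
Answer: -2436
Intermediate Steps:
C(N) = 9
o(D) = 9/D
Q(x, O) = 20 + 4*x (Q(x, O) = -4*(-5 - x) = 20 + 4*x)
R = -2240
w(z) = 20 + 4*z
R + w(-54) = -2240 + (20 + 4*(-54)) = -2240 + (20 - 216) = -2240 - 196 = -2436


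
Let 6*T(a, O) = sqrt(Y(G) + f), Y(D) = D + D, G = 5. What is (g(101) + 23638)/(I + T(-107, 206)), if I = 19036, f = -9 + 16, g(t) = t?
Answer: 16268241744/13045294639 - 142434*sqrt(17)/13045294639 ≈ 1.2470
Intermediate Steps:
Y(D) = 2*D
f = 7
T(a, O) = sqrt(17)/6 (T(a, O) = sqrt(2*5 + 7)/6 = sqrt(10 + 7)/6 = sqrt(17)/6)
(g(101) + 23638)/(I + T(-107, 206)) = (101 + 23638)/(19036 + sqrt(17)/6) = 23739/(19036 + sqrt(17)/6)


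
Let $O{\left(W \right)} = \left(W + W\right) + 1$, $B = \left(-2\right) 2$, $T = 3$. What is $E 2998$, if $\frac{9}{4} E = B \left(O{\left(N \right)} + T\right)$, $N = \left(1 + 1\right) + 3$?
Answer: $- \frac{671552}{9} \approx -74617.0$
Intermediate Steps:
$B = -4$
$N = 5$ ($N = 2 + 3 = 5$)
$O{\left(W \right)} = 1 + 2 W$ ($O{\left(W \right)} = 2 W + 1 = 1 + 2 W$)
$E = - \frac{224}{9}$ ($E = \frac{4 \left(- 4 \left(\left(1 + 2 \cdot 5\right) + 3\right)\right)}{9} = \frac{4 \left(- 4 \left(\left(1 + 10\right) + 3\right)\right)}{9} = \frac{4 \left(- 4 \left(11 + 3\right)\right)}{9} = \frac{4 \left(\left(-4\right) 14\right)}{9} = \frac{4}{9} \left(-56\right) = - \frac{224}{9} \approx -24.889$)
$E 2998 = \left(- \frac{224}{9}\right) 2998 = - \frac{671552}{9}$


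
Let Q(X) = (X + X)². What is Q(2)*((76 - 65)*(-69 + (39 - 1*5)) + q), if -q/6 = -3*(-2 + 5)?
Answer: -5296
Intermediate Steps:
Q(X) = 4*X² (Q(X) = (2*X)² = 4*X²)
q = 54 (q = -(-18)*(-2 + 5) = -(-18)*3 = -6*(-9) = 54)
Q(2)*((76 - 65)*(-69 + (39 - 1*5)) + q) = (4*2²)*((76 - 65)*(-69 + (39 - 1*5)) + 54) = (4*4)*(11*(-69 + (39 - 5)) + 54) = 16*(11*(-69 + 34) + 54) = 16*(11*(-35) + 54) = 16*(-385 + 54) = 16*(-331) = -5296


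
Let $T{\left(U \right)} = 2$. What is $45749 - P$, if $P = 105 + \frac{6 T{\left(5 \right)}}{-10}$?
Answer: $\frac{228226}{5} \approx 45645.0$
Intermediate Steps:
$P = \frac{519}{5}$ ($P = 105 + \frac{6 \cdot 2}{-10} = 105 - \frac{6}{5} = \frac{519}{5} \approx 103.8$)
$45749 - P = 45749 - \frac{519}{5} = \frac{228226}{5}$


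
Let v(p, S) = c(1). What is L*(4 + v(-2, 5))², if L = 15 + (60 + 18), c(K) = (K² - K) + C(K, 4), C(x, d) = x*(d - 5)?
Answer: 837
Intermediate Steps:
C(x, d) = x*(-5 + d)
c(K) = K² - 2*K (c(K) = (K² - K) + K*(-5 + 4) = (K² - K) + K*(-1) = (K² - K) - K = K² - 2*K)
v(p, S) = -1 (v(p, S) = 1*(-2 + 1) = 1*(-1) = -1)
L = 93 (L = 15 + 78 = 93)
L*(4 + v(-2, 5))² = 93*(4 - 1)² = 93*3² = 93*9 = 837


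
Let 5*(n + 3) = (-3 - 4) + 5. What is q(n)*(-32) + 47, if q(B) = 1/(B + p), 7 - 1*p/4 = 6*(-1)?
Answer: 11261/243 ≈ 46.342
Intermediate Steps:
p = 52 (p = 28 - 24*(-1) = 28 - 4*(-6) = 28 + 24 = 52)
n = -17/5 (n = -3 + ((-3 - 4) + 5)/5 = -3 + (-7 + 5)/5 = -3 + (1/5)*(-2) = -3 - 2/5 = -17/5 ≈ -3.4000)
q(B) = 1/(52 + B) (q(B) = 1/(B + 52) = 1/(52 + B))
q(n)*(-32) + 47 = -32/(52 - 17/5) + 47 = -32/(243/5) + 47 = (5/243)*(-32) + 47 = -160/243 + 47 = 11261/243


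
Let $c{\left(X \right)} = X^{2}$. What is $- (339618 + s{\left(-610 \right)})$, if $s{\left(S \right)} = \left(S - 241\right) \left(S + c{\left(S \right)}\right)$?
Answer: $315798372$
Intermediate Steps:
$s{\left(S \right)} = \left(-241 + S\right) \left(S + S^{2}\right)$ ($s{\left(S \right)} = \left(S - 241\right) \left(S + S^{2}\right) = \left(-241 + S\right) \left(S + S^{2}\right)$)
$- (339618 + s{\left(-610 \right)}) = - (339618 - 610 \left(-241 + \left(-610\right)^{2} - -146400\right)) = - (339618 - 610 \left(-241 + 372100 + 146400\right)) = - (339618 - 316137990) = \left(-1\right) \left(-315798372\right) = 315798372$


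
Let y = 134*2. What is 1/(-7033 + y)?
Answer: -1/6765 ≈ -0.00014782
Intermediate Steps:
y = 268
1/(-7033 + y) = 1/(-7033 + 268) = 1/(-6765) = -1/6765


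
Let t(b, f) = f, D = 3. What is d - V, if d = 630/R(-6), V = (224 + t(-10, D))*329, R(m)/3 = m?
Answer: -74718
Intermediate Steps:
R(m) = 3*m
V = 74683 (V = (224 + 3)*329 = 227*329 = 74683)
d = -35 (d = 630/((3*(-6))) = 630/(-18) = 630*(-1/18) = -35)
d - V = -35 - 1*74683 = -35 - 74683 = -74718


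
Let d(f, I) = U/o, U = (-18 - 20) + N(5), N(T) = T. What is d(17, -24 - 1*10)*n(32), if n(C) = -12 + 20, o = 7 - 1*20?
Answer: 264/13 ≈ 20.308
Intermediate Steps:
o = -13 (o = 7 - 20 = -13)
U = -33 (U = (-18 - 20) + 5 = -38 + 5 = -33)
d(f, I) = 33/13 (d(f, I) = -33/(-13) = -33*(-1/13) = 33/13)
n(C) = 8
d(17, -24 - 1*10)*n(32) = (33/13)*8 = 264/13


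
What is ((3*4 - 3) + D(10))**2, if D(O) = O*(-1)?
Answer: 1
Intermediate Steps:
D(O) = -O
((3*4 - 3) + D(10))**2 = ((3*4 - 3) - 1*10)**2 = ((12 - 3) - 10)**2 = (9 - 10)**2 = (-1)**2 = 1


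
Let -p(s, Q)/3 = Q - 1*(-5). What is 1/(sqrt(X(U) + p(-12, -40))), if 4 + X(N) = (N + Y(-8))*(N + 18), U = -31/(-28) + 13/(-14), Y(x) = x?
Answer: -28*I*sqrt(32287)/32287 ≈ -0.15583*I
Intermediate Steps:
p(s, Q) = -15 - 3*Q (p(s, Q) = -3*(Q - 1*(-5)) = -3*(Q + 5) = -3*(5 + Q) = -15 - 3*Q)
U = 5/28 (U = -31*(-1/28) + 13*(-1/14) = 31/28 - 13/14 = 5/28 ≈ 0.17857)
X(N) = -4 + (-8 + N)*(18 + N) (X(N) = -4 + (N - 8)*(N + 18) = -4 + (-8 + N)*(18 + N))
1/(sqrt(X(U) + p(-12, -40))) = 1/(sqrt((-148 + (5/28)**2 + 10*(5/28)) + (-15 - 3*(-40)))) = 1/(sqrt((-148 + 25/784 + 25/14) + (-15 + 120))) = 1/(sqrt(-114607/784 + 105)) = 1/(sqrt(-32287/784)) = 1/(I*sqrt(32287)/28) = -28*I*sqrt(32287)/32287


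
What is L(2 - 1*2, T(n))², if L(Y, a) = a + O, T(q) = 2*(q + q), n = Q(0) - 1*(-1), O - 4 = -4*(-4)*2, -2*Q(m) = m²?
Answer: 1600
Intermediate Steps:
Q(m) = -m²/2
O = 36 (O = 4 - 4*(-4)*2 = 4 + 16*2 = 4 + 32 = 36)
n = 1 (n = -½*0² - 1*(-1) = -½*0 + 1 = 0 + 1 = 1)
T(q) = 4*q (T(q) = 2*(2*q) = 4*q)
L(Y, a) = 36 + a (L(Y, a) = a + 36 = 36 + a)
L(2 - 1*2, T(n))² = (36 + 4*1)² = (36 + 4)² = 40² = 1600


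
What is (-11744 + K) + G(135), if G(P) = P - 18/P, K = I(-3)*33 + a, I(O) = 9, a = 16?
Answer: -169442/15 ≈ -11296.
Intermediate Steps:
K = 313 (K = 9*33 + 16 = 297 + 16 = 313)
(-11744 + K) + G(135) = (-11744 + 313) + (135 - 18/135) = -11431 + (135 - 18*1/135) = -11431 + (135 - 2/15) = -11431 + 2023/15 = -169442/15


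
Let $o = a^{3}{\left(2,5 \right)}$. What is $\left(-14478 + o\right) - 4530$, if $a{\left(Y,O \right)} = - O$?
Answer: $-19133$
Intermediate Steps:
$o = -125$ ($o = \left(\left(-1\right) 5\right)^{3} = \left(-5\right)^{3} = -125$)
$\left(-14478 + o\right) - 4530 = \left(-14478 - 125\right) - 4530 = -14603 - 4530 = -19133$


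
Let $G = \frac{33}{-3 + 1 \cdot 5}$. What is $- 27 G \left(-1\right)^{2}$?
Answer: $- \frac{891}{2} \approx -445.5$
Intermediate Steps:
$G = \frac{33}{2}$ ($G = \frac{33}{-3 + 5} = \frac{33}{2} \approx 16.5$)
$- 27 G \left(-1\right)^{2} = \left(-27\right) \frac{33}{2} \left(-1\right)^{2} = \left(- \frac{891}{2}\right) 1 = - \frac{891}{2}$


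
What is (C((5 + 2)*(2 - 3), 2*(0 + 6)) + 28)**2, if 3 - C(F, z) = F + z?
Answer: 676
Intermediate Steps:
C(F, z) = 3 - F - z (C(F, z) = 3 - (F + z) = 3 + (-F - z) = 3 - F - z)
(C((5 + 2)*(2 - 3), 2*(0 + 6)) + 28)**2 = ((3 - (5 + 2)*(2 - 3) - 2*(0 + 6)) + 28)**2 = ((3 - 7*(-1) - 2*6) + 28)**2 = ((3 - 1*(-7) - 1*12) + 28)**2 = ((3 + 7 - 12) + 28)**2 = (-2 + 28)**2 = 26**2 = 676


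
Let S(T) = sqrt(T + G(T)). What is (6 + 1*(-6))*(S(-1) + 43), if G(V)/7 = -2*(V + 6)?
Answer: 0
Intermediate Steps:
G(V) = -84 - 14*V (G(V) = 7*(-2*(V + 6)) = 7*(-2*(6 + V)) = 7*(-12 - 2*V) = -84 - 14*V)
S(T) = sqrt(-84 - 13*T) (S(T) = sqrt(T + (-84 - 14*T)) = sqrt(-84 - 13*T))
(6 + 1*(-6))*(S(-1) + 43) = (6 + 1*(-6))*(sqrt(-84 - 13*(-1)) + 43) = (6 - 6)*(sqrt(-84 + 13) + 43) = 0*(sqrt(-71) + 43) = 0*(I*sqrt(71) + 43) = 0*(43 + I*sqrt(71)) = 0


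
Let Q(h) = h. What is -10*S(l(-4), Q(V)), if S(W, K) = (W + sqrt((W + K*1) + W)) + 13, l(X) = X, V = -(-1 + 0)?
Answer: -90 - 10*I*sqrt(7) ≈ -90.0 - 26.458*I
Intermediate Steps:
V = 1 (V = -1*(-1) = 1)
S(W, K) = 13 + W + sqrt(K + 2*W) (S(W, K) = (W + sqrt((W + K) + W)) + 13 = (W + sqrt((K + W) + W)) + 13 = (W + sqrt(K + 2*W)) + 13 = 13 + W + sqrt(K + 2*W))
-10*S(l(-4), Q(V)) = -10*(13 - 4 + sqrt(1 + 2*(-4))) = -10*(13 - 4 + sqrt(1 - 8)) = -10*(13 - 4 + sqrt(-7)) = -10*(13 - 4 + I*sqrt(7)) = -10*(9 + I*sqrt(7)) = -90 - 10*I*sqrt(7)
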